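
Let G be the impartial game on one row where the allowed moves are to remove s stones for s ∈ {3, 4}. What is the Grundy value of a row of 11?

1

Compute g(0), g(1), … for moves {3, 4}:
k:     0  1  2  3  4  5  6  7  8  9 10 11
g(k):  0  0  0  1  1  1  2  0  0  0  1  1
So g(11) = 1.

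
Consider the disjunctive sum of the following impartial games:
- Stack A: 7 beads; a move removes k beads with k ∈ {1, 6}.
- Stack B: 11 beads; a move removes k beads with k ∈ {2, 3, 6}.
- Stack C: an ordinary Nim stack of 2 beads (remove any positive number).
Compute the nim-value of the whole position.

3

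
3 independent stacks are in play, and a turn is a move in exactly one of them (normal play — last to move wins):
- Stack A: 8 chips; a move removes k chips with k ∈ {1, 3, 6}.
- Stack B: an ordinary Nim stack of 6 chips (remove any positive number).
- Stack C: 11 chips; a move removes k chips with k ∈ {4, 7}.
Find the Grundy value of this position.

For stack A, compute g(0), g(1), … with moves {1, 3, 6}:
k:     0  1  2  3  4  5  6  7  8
g(k):  0  1  0  1  0  1  2  3  2
So g(8) = 2.
Stack B is a plain Nim stack of size 6, so its Grundy value is 6.
For stack C, compute g(0), g(1), … with moves {4, 7}:
g(0) = mex{} = 0
g(1) = mex{} = 0
g(2) = mex{} = 0
g(3) = mex{} = 0
g(4) = mex{0} = 1
g(5) = mex{0} = 1
g(6) = mex{0} = 1
g(7) = mex{0} = 1
g(8) = mex{0,1} = 2
g(9) = mex{0,1} = 2
g(10) = mex{0,1} = 2
g(11) = mex{1} = 0
So g(11) = 0.
By the Sprague-Grundy theorem, the Grundy value of a sum of independent games is the XOR of the component values.
Combined value = 2 XOR 6 XOR 0 = 4.

4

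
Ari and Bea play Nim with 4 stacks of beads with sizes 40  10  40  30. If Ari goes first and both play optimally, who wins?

Ari wins

Nim-sum: 40 ^ 10 ^ 40 ^ 30 = 20.
The nim-sum is 20 ≠ 0, so this is an N-position: the player to move can win; Ari has a winning move.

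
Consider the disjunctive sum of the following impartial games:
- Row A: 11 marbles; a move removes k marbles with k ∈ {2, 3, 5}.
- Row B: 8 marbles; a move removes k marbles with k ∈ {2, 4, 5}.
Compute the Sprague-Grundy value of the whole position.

For row A, compute g(0), g(1), … with moves {2, 3, 5}:
k:     0  1  2  3  4  5  6  7  8  9 10 11
g(k):  0  0  1  1  2  2  3  0  0  1  1  2
So g(11) = 2.
For row B, compute g(0), g(1), … with moves {2, 4, 5}:
g(0) = mex{} = 0
g(1) = mex{} = 0
g(2) = mex{0} = 1
g(3) = mex{0} = 1
g(4) = mex{0,1} = 2
g(5) = mex{0,1} = 2
g(6) = mex{0,1,2} = 3
g(7) = mex{1,2} = 0
g(8) = mex{1,2,3} = 0
So g(8) = 0.
By the Sprague-Grundy theorem, the Grundy value of a sum of independent games is the XOR of the component values.
Combined value = 2 XOR 0 = 2.

2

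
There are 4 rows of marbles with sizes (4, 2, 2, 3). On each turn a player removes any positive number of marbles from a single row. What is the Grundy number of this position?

7

Bitwise XOR of the heap sizes:
  100  (4)
  010  (2)
  010  (2)
  011  (3)
  ---
  111  (7)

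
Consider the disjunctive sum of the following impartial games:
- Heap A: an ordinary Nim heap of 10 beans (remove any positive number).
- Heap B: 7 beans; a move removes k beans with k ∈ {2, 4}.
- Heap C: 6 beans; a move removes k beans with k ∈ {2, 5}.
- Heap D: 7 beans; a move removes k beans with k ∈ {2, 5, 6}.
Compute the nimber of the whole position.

8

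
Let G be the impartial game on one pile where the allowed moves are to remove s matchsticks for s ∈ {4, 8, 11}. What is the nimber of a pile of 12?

3

Compute g(0), g(1), … for moves {4, 8, 11}:
g(0) = mex{} = 0
g(1) = mex{} = 0
g(2) = mex{} = 0
g(3) = mex{} = 0
g(4) = mex{0} = 1
g(5) = mex{0} = 1
g(6) = mex{0} = 1
g(7) = mex{0} = 1
g(8) = mex{0,1} = 2
g(9) = mex{0,1} = 2
g(10) = mex{0,1} = 2
g(11) = mex{0,1} = 2
g(12) = mex{0,1,2} = 3
So g(12) = 3.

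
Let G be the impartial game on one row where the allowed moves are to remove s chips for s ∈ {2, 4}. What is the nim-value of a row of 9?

1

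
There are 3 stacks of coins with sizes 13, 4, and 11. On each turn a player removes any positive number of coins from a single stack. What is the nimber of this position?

2

Nim-sum: 13 ^ 4 ^ 11 = 2.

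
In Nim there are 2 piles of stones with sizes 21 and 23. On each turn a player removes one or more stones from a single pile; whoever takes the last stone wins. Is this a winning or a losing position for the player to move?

Winning position

Nim-sum: 21 XOR 23 = 2.
The nim-sum is 2 ≠ 0, so this is an N-position: the player to move can win.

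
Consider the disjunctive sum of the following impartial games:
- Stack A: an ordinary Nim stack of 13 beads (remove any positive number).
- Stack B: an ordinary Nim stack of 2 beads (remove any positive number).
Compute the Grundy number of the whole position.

15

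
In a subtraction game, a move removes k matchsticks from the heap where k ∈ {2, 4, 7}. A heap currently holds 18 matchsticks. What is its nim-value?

Compute g(0), g(1), … for moves {2, 4, 7}:
k:     0  1  2  3  4  5  6  7  8  9 10 11 12 13 14 15 16 17 18
g(k):  0  0  1  1  2  2  0  3  1  0  2  1  0  2  1  0  2  1  0
So g(18) = 0.

0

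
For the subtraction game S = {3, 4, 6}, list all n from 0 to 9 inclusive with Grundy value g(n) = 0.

Compute g(0), g(1), … for moves {3, 4, 6}:
k:     0  1  2  3  4  5  6  7  8  9
g(k):  0  0  0  1  1  1  2  2  2  0
The P-positions (g = 0) in 0..9 are 0, 1, 2, 9.

0, 1, 2, 9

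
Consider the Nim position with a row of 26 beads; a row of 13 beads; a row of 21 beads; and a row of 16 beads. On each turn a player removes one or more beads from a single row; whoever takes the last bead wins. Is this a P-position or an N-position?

N-position

Compute the nim-sum pairwise:
26 ⊕ 13 = 23
23 ⊕ 21 = 2
2 ⊕ 16 = 18
The nim-sum is 18 ≠ 0, so this is an N-position: the player to move can win.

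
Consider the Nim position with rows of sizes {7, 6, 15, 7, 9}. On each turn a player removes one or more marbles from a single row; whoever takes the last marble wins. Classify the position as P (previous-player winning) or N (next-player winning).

Write each in binary and XOR column by column:
  0111  (7)
  0110  (6)
  1111  (15)
  0111  (7)
  1001  (9)
  ----
  0000  (0)
The nim-sum is 0, so this is a P-position: the player to move is in a losing position under optimal play.

P-position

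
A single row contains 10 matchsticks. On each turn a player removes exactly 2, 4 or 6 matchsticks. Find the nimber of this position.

1

Build the Grundy sequence with g(k) = mex{g(k−s) : s ∈ {2, 4, 6}, s ≤ k}:
k:     0  1  2  3  4  5  6  7  8  9 10
g(k):  0  0  1  1  2  2  3  3  0  0  1
So g(10) = 1.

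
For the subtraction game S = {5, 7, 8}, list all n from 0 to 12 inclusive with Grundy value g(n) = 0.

Grundy values for subtraction set {5, 7, 8}:
g(0) = mex{} = 0
g(1) = mex{} = 0
g(2) = mex{} = 0
g(3) = mex{} = 0
g(4) = mex{} = 0
g(5) = mex{0} = 1
g(6) = mex{0} = 1
g(7) = mex{0} = 1
g(8) = mex{0} = 1
g(9) = mex{0} = 1
g(10) = mex{0,1} = 2
g(11) = mex{0,1} = 2
g(12) = mex{0,1} = 2
The P-positions (g = 0) in 0..12 are 0, 1, 2, 3, 4.

0, 1, 2, 3, 4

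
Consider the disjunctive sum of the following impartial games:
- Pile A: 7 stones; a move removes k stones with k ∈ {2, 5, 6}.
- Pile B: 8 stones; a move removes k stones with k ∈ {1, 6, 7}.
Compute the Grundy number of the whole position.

Build the Grundy sequence for pile A with g(k) = mex{g(k−s) : s ∈ {2, 5, 6}, s ≤ k}:
g(0) = mex{} = 0
g(1) = mex{} = 0
g(2) = mex{0} = 1
g(3) = mex{0} = 1
g(4) = mex{1} = 0
g(5) = mex{0,1} = 2
g(6) = mex{0} = 1
g(7) = mex{0,1,2} = 3
So g(7) = 3.
For pile B, compute g(0), g(1), … with moves {1, 6, 7}:
g(0) = mex{} = 0
g(1) = mex{0} = 1
g(2) = mex{1} = 0
g(3) = mex{0} = 1
g(4) = mex{1} = 0
g(5) = mex{0} = 1
g(6) = mex{0,1} = 2
g(7) = mex{0,1,2} = 3
g(8) = mex{0,1,3} = 2
So g(8) = 2.
The value of a disjunctive sum is the nim-sum of the parts.
Combined value = 3 XOR 2 = 1.

1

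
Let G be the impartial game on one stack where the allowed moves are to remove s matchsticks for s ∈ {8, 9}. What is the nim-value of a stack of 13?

Grundy values for subtraction set {8, 9}:
g(0) = mex{} = 0
g(1) = mex{} = 0
g(2) = mex{} = 0
g(3) = mex{} = 0
g(4) = mex{} = 0
g(5) = mex{} = 0
g(6) = mex{} = 0
g(7) = mex{} = 0
g(8) = mex{0} = 1
g(9) = mex{0} = 1
g(10) = mex{0} = 1
g(11) = mex{0} = 1
g(12) = mex{0} = 1
g(13) = mex{0} = 1
So g(13) = 1.

1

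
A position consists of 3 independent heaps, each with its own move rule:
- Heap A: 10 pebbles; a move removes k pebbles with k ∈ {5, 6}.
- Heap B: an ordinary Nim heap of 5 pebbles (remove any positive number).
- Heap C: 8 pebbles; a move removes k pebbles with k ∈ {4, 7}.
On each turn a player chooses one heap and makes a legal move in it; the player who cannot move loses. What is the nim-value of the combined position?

Build the Grundy sequence for heap A with g(k) = mex{g(k−s) : s ∈ {5, 6}, s ≤ k}:
g(0) = mex{} = 0
g(1) = mex{} = 0
g(2) = mex{} = 0
g(3) = mex{} = 0
g(4) = mex{} = 0
g(5) = mex{0} = 1
g(6) = mex{0} = 1
g(7) = mex{0} = 1
g(8) = mex{0} = 1
g(9) = mex{0} = 1
g(10) = mex{0,1} = 2
So g(10) = 2.
Heap B is a plain Nim heap of size 5, so its Grundy value is 5.
For heap C, compute g(0), g(1), … with moves {4, 7}:
k:     0  1  2  3  4  5  6  7  8
g(k):  0  0  0  0  1  1  1  1  2
So g(8) = 2.
By the Sprague-Grundy theorem, the Grundy value of a sum of independent games is the XOR of the component values.
Combined value = 2 ⊕ 5 ⊕ 2 = 5.

5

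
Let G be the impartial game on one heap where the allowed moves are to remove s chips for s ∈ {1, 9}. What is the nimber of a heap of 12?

Build the Grundy sequence with g(k) = mex{g(k−s) : s ∈ {1, 9}, s ≤ k}:
k:     0  1  2  3  4  5  6  7  8  9 10 11 12
g(k):  0  1  0  1  0  1  0  1  0  1  0  1  0
So g(12) = 0.

0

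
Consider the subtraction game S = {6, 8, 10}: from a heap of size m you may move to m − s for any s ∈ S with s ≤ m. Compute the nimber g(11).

1

Build the Grundy sequence with g(k) = mex{g(k−s) : s ∈ {6, 8, 10}, s ≤ k}:
g(0) = mex{} = 0
g(1) = mex{} = 0
g(2) = mex{} = 0
g(3) = mex{} = 0
g(4) = mex{} = 0
g(5) = mex{} = 0
g(6) = mex{0} = 1
g(7) = mex{0} = 1
g(8) = mex{0} = 1
g(9) = mex{0} = 1
g(10) = mex{0} = 1
g(11) = mex{0} = 1
So g(11) = 1.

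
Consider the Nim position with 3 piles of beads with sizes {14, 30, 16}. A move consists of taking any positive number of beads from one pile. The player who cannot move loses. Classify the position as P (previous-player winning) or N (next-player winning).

Nim-sum: 14 XOR 30 XOR 16 = 0.
The nim-sum is 0, so this is a P-position: the player to move is in a losing position under optimal play.

P-position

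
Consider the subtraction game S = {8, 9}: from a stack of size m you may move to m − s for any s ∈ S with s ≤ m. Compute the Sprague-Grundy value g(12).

1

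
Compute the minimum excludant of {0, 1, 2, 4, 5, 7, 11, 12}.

The values 0, 1, 2 are all present; 3 is the first non-negative integer missing from the set.

3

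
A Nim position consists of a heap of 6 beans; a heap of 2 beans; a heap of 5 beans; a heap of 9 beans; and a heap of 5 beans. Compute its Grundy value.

Write each in binary and XOR column by column:
  0110  (6)
  0010  (2)
  0101  (5)
  1001  (9)
  0101  (5)
  ----
  1101  (13)

13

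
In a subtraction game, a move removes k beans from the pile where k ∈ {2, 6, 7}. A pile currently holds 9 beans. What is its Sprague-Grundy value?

0

Grundy values for subtraction set {2, 6, 7}:
g(0) = mex{} = 0
g(1) = mex{} = 0
g(2) = mex{0} = 1
g(3) = mex{0} = 1
g(4) = mex{1} = 0
g(5) = mex{1} = 0
g(6) = mex{0} = 1
g(7) = mex{0} = 1
g(8) = mex{0,1} = 2
g(9) = mex{1} = 0
So g(9) = 0.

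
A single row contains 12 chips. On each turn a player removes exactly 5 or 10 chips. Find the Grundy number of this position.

2

Grundy values for subtraction set {5, 10}:
k:     0  1  2  3  4  5  6  7  8  9 10 11 12
g(k):  0  0  0  0  0  1  1  1  1  1  2  2  2
So g(12) = 2.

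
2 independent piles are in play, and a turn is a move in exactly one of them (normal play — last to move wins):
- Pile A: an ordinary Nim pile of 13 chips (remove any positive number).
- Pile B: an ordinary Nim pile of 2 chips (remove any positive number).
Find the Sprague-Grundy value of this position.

15

Pile A is a plain Nim pile of size 13, so its Grundy value is 13.
Pile B is a plain Nim pile of size 2, so its Grundy value is 2.
By the Sprague-Grundy theorem, the Grundy value of a sum of independent games is the XOR of the component values.
Combined value = 13 ⊕ 2 = 15.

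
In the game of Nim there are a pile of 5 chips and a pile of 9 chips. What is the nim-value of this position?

Write each in binary and XOR column by column:
  0101  (5)
  1001  (9)
  ----
  1100  (12)

12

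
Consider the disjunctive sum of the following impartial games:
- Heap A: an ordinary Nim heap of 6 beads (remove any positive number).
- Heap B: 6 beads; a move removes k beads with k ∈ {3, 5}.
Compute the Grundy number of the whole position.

4

Heap A is a plain Nim heap of size 6, so its Grundy value is 6.
For heap B, compute g(0), g(1), … with moves {3, 5}:
g(0) = mex{} = 0
g(1) = mex{} = 0
g(2) = mex{} = 0
g(3) = mex{0} = 1
g(4) = mex{0} = 1
g(5) = mex{0} = 1
g(6) = mex{0,1} = 2
So g(6) = 2.
By the Sprague-Grundy theorem, the Grundy value of a sum of independent games is the XOR of the component values.
Combined value = 6 XOR 2 = 4.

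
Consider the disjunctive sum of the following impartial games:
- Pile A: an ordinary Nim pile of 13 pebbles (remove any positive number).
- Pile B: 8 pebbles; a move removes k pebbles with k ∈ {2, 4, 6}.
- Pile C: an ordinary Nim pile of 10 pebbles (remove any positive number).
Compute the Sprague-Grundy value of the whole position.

7

Pile A is a plain Nim pile of size 13, so its Grundy value is 13.
Build the Grundy sequence for pile B with g(k) = mex{g(k−s) : s ∈ {2, 4, 6}, s ≤ k}:
k:     0  1  2  3  4  5  6  7  8
g(k):  0  0  1  1  2  2  3  3  0
So g(8) = 0.
Pile C is a plain Nim pile of size 10, so its Grundy value is 10.
The value of a disjunctive sum is the nim-sum of the parts.
Combined value = 13 XOR 0 XOR 10 = 7.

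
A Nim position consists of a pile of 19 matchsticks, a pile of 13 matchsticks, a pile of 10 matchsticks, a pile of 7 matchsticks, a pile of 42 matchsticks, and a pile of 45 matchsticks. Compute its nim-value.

20

Compute the nim-sum pairwise:
19 XOR 13 = 30
30 XOR 10 = 20
20 XOR 7 = 19
19 XOR 42 = 57
57 XOR 45 = 20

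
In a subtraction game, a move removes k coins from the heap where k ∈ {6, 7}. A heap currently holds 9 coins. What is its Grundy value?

1

Build the Grundy sequence with g(k) = mex{g(k−s) : s ∈ {6, 7}, s ≤ k}:
k:     0  1  2  3  4  5  6  7  8  9
g(k):  0  0  0  0  0  0  1  1  1  1
So g(9) = 1.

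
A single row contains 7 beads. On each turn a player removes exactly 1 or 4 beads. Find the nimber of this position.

Grundy values for subtraction set {1, 4}:
g(0) = mex{} = 0
g(1) = mex{0} = 1
g(2) = mex{1} = 0
g(3) = mex{0} = 1
g(4) = mex{0,1} = 2
g(5) = mex{1,2} = 0
g(6) = mex{0} = 1
g(7) = mex{1} = 0
So g(7) = 0.

0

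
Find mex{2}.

0

0 is not in the set, so the mex is 0.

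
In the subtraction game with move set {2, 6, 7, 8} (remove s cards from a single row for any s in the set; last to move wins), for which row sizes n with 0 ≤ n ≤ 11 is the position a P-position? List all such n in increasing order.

0, 1, 4, 5

Grundy values for subtraction set {2, 6, 7, 8}:
k:     0  1  2  3  4  5  6  7  8  9 10 11
g(k):  0  0  1  1  0  0  1  1  2  2  3  3
The P-positions (g = 0) in 0..11 are 0, 1, 4, 5.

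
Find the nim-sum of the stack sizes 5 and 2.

7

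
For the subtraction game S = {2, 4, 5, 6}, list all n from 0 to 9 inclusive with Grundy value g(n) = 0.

Grundy values for subtraction set {2, 4, 5, 6}:
g(0) = mex{} = 0
g(1) = mex{} = 0
g(2) = mex{0} = 1
g(3) = mex{0} = 1
g(4) = mex{0,1} = 2
g(5) = mex{0,1} = 2
g(6) = mex{0,1,2} = 3
g(7) = mex{0,1,2} = 3
g(8) = mex{1,2,3} = 0
g(9) = mex{1,2,3} = 0
The P-positions (g = 0) in 0..9 are 0, 1, 8, 9.

0, 1, 8, 9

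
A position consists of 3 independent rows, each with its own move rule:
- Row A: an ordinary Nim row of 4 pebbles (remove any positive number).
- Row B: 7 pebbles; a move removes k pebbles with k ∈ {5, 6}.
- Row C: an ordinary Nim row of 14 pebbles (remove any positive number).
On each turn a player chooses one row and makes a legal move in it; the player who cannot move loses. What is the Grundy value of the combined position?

11

Row A is a plain Nim row of size 4, so its Grundy value is 4.
Grundy values for row B (subtraction set {5, 6}):
g(0) = mex{} = 0
g(1) = mex{} = 0
g(2) = mex{} = 0
g(3) = mex{} = 0
g(4) = mex{} = 0
g(5) = mex{0} = 1
g(6) = mex{0} = 1
g(7) = mex{0} = 1
So g(7) = 1.
Row C is a plain Nim row of size 14, so its Grundy value is 14.
By the Sprague-Grundy theorem, the Grundy value of a sum of independent games is the XOR of the component values.
Combined value = 4 XOR 1 XOR 14 = 11.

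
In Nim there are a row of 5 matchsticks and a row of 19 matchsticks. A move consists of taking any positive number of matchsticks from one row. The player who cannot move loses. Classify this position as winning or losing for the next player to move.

Bitwise XOR of the heap sizes:
  00101  (5)
  10011  (19)
  -----
  10110  (22)
The nim-sum is 22 ≠ 0, so this is an N-position: the player to move can win.

Winning position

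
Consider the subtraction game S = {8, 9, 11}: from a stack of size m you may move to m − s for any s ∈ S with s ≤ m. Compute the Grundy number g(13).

1

Grundy values for subtraction set {8, 9, 11}:
k:     0  1  2  3  4  5  6  7  8  9 10 11 12 13
g(k):  0  0  0  0  0  0  0  0  1  1  1  1  1  1
So g(13) = 1.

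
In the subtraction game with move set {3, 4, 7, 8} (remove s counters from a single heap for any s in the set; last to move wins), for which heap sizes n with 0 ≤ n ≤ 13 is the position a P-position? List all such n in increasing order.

0, 1, 2, 11, 12, 13

Compute g(0), g(1), … for moves {3, 4, 7, 8}:
g(0) = mex{} = 0
g(1) = mex{} = 0
g(2) = mex{} = 0
g(3) = mex{0} = 1
g(4) = mex{0} = 1
g(5) = mex{0} = 1
g(6) = mex{0,1} = 2
g(7) = mex{0,1} = 2
g(8) = mex{0,1} = 2
g(9) = mex{0,1,2} = 3
g(10) = mex{0,1,2} = 3
g(11) = mex{1,2} = 0
g(12) = mex{1,2,3} = 0
g(13) = mex{1,2,3} = 0
The P-positions (g = 0) in 0..13 are 0, 1, 2, 11, 12, 13.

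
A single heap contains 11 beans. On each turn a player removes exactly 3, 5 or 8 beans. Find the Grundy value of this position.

Build the Grundy sequence with g(k) = mex{g(k−s) : s ∈ {3, 5, 8}, s ≤ k}:
k:     0  1  2  3  4  5  6  7  8  9 10 11
g(k):  0  0  0  1  1  1  2  2  2  3  3  0
So g(11) = 0.

0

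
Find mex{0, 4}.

1

0 is in the set but 1 is not, so the mex is 1.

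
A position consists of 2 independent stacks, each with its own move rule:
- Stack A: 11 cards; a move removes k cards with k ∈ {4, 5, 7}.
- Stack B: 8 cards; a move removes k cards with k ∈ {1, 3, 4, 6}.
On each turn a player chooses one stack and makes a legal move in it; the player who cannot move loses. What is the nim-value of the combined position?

Build the Grundy sequence for stack A with g(k) = mex{g(k−s) : s ∈ {4, 5, 7}, s ≤ k}:
k:     0  1  2  3  4  5  6  7  8  9 10 11
g(k):  0  0  0  0  1  1  1  1  2  2  2  0
So g(11) = 0.
For stack B, compute g(0), g(1), … with moves {1, 3, 4, 6}:
g(0) = mex{} = 0
g(1) = mex{0} = 1
g(2) = mex{1} = 0
g(3) = mex{0} = 1
g(4) = mex{0,1} = 2
g(5) = mex{0,1,2} = 3
g(6) = mex{0,1,3} = 2
g(7) = mex{1,2} = 0
g(8) = mex{0,2,3} = 1
So g(8) = 1.
By the Sprague-Grundy theorem, the Grundy value of a sum of independent games is the XOR of the component values.
Combined value = 0 ⊕ 1 = 1.

1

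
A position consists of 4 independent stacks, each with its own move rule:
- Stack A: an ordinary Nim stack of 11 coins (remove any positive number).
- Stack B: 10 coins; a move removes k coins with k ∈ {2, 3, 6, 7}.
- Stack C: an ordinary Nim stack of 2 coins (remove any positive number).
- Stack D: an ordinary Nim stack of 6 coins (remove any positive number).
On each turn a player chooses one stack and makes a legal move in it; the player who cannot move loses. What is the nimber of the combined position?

Stack A is a plain Nim stack of size 11, so its Grundy value is 11.
Build the Grundy sequence for stack B with g(k) = mex{g(k−s) : s ∈ {2, 3, 6, 7}, s ≤ k}:
k:     0  1  2  3  4  5  6  7  8  9 10
g(k):  0  0  1  1  2  0  3  1  2  0  0
So g(10) = 0.
Stack C is a plain Nim stack of size 2, so its Grundy value is 2.
Stack D is a plain Nim stack of size 6, so its Grundy value is 6.
By the Sprague-Grundy theorem, the Grundy value of a sum of independent games is the XOR of the component values.
Combined value = 11 XOR 0 XOR 2 XOR 6 = 15.

15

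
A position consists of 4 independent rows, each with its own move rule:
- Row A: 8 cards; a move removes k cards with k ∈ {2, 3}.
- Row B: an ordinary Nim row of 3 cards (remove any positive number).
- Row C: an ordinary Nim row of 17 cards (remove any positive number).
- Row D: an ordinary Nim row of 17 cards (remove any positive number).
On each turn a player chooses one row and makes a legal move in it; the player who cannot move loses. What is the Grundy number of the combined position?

Build the Grundy sequence for row A with g(k) = mex{g(k−s) : s ∈ {2, 3}, s ≤ k}:
k:     0  1  2  3  4  5  6  7  8
g(k):  0  0  1  1  2  0  0  1  1
So g(8) = 1.
Row B is a plain Nim row of size 3, so its Grundy value is 3.
Row C is a plain Nim row of size 17, so its Grundy value is 17.
Row D is a plain Nim row of size 17, so its Grundy value is 17.
By the Sprague-Grundy theorem, the Grundy value of a sum of independent games is the XOR of the component values.
Combined value = 1 XOR 3 XOR 17 XOR 17 = 2.

2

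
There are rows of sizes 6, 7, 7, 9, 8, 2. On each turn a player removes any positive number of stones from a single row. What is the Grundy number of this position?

Compute the nim-sum pairwise:
6 XOR 7 = 1
1 XOR 7 = 6
6 XOR 9 = 15
15 XOR 8 = 7
7 XOR 2 = 5

5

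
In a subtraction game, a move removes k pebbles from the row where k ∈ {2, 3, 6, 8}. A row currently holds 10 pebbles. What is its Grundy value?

Grundy values for subtraction set {2, 3, 6, 8}:
g(0) = mex{} = 0
g(1) = mex{} = 0
g(2) = mex{0} = 1
g(3) = mex{0} = 1
g(4) = mex{0,1} = 2
g(5) = mex{1} = 0
g(6) = mex{0,1,2} = 3
g(7) = mex{0,2} = 1
g(8) = mex{0,1,3} = 2
g(9) = mex{0,1,3} = 2
g(10) = mex{1,2} = 0
So g(10) = 0.

0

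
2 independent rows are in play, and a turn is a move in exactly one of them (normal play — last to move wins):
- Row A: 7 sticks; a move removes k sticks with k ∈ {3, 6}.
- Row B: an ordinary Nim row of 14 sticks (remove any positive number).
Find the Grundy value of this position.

For row A, compute g(0), g(1), … with moves {3, 6}:
k:     0  1  2  3  4  5  6  7
g(k):  0  0  0  1  1  1  2  2
So g(7) = 2.
Row B is a plain Nim row of size 14, so its Grundy value is 14.
The value of a disjunctive sum is the nim-sum of the parts.
Combined value = 2 ⊕ 14 = 12.

12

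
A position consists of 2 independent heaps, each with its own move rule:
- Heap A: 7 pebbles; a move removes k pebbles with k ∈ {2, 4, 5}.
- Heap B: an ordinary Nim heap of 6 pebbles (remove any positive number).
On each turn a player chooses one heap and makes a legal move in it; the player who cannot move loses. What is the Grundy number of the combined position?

Build the Grundy sequence for heap A with g(k) = mex{g(k−s) : s ∈ {2, 4, 5}, s ≤ k}:
k:     0  1  2  3  4  5  6  7
g(k):  0  0  1  1  2  2  3  0
So g(7) = 0.
Heap B is a plain Nim heap of size 6, so its Grundy value is 6.
By the Sprague-Grundy theorem, the Grundy value of a sum of independent games is the XOR of the component values.
Combined value = 0 XOR 6 = 6.

6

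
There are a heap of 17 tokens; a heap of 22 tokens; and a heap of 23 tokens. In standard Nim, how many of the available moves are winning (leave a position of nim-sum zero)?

3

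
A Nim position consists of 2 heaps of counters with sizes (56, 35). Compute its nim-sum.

27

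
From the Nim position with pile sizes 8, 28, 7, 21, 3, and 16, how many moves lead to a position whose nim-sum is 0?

Compute the nim-sum pairwise:
8 ⊕ 28 = 20
20 ⊕ 7 = 19
19 ⊕ 21 = 6
6 ⊕ 3 = 5
5 ⊕ 16 = 21
The overall nim-sum is X = 21. A pile of size p has a winning move iff p XOR X < p (reduce it to p XOR X).
  8: 8 XOR 21 = 29 ≥ 8 — no move.
  28: 28 XOR 21 = 9 < 28 — winning move (to 9).
  7: 7 XOR 21 = 18 ≥ 7 — no move.
  21: 21 XOR 21 = 0 < 21 — winning move (to 0).
  3: 3 XOR 21 = 22 ≥ 3 — no move.
  16: 16 XOR 21 = 5 < 16 — winning move (to 5).
That gives 3 winning moves.

3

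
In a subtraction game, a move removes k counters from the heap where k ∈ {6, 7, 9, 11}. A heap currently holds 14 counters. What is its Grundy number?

Grundy values for subtraction set {6, 7, 9, 11}:
g(0) = mex{} = 0
g(1) = mex{} = 0
g(2) = mex{} = 0
g(3) = mex{} = 0
g(4) = mex{} = 0
g(5) = mex{} = 0
g(6) = mex{0} = 1
g(7) = mex{0} = 1
g(8) = mex{0} = 1
g(9) = mex{0} = 1
g(10) = mex{0} = 1
g(11) = mex{0} = 1
g(12) = mex{0,1} = 2
g(13) = mex{0,1} = 2
g(14) = mex{0,1} = 2
So g(14) = 2.

2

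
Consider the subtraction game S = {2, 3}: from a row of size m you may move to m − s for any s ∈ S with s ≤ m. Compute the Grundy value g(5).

0

Build the Grundy sequence with g(k) = mex{g(k−s) : s ∈ {2, 3}, s ≤ k}:
g(0) = mex{} = 0
g(1) = mex{} = 0
g(2) = mex{0} = 1
g(3) = mex{0} = 1
g(4) = mex{0,1} = 2
g(5) = mex{1} = 0
So g(5) = 0.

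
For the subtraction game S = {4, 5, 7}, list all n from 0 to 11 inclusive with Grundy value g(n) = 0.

0, 1, 2, 3, 11

Compute g(0), g(1), … for moves {4, 5, 7}:
k:     0  1  2  3  4  5  6  7  8  9 10 11
g(k):  0  0  0  0  1  1  1  1  2  2  2  0
The P-positions (g = 0) in 0..11 are 0, 1, 2, 3, 11.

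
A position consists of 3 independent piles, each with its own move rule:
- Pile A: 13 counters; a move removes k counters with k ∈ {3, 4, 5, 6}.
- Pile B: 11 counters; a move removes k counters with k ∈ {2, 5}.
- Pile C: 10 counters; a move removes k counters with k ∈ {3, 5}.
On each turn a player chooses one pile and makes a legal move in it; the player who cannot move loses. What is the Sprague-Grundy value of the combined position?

1

For pile A, compute g(0), g(1), … with moves {3, 4, 5, 6}:
k:     0  1  2  3  4  5  6  7  8  9 10 11 12 13
g(k):  0  0  0  1  1  1  2  2  2  0  0  0  1  1
So g(13) = 1.
Grundy values for pile B (subtraction set {2, 5}):
g(0) = mex{} = 0
g(1) = mex{} = 0
g(2) = mex{0} = 1
g(3) = mex{0} = 1
g(4) = mex{1} = 0
g(5) = mex{0,1} = 2
g(6) = mex{0} = 1
g(7) = mex{1,2} = 0
g(8) = mex{1} = 0
g(9) = mex{0} = 1
g(10) = mex{0,2} = 1
g(11) = mex{1} = 0
So g(11) = 0.
Grundy values for pile C (subtraction set {3, 5}):
k:     0  1  2  3  4  5  6  7  8  9 10
g(k):  0  0  0  1  1  1  2  2  0  0  0
So g(10) = 0.
The value of a disjunctive sum is the nim-sum of the parts.
Combined value = 1 XOR 0 XOR 0 = 1.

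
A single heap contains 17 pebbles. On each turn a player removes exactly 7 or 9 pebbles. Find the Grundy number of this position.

0

Compute g(0), g(1), … for moves {7, 9}:
k:     0  1  2  3  4  5  6  7  8  9 10 11 12 13 14 15 16 17
g(k):  0  0  0  0  0  0  0  1  1  1  1  1  1  1  2  2  0  0
So g(17) = 0.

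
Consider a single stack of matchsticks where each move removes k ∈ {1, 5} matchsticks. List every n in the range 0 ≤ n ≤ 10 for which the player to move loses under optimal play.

0, 2, 4, 6, 8, 10

Compute g(0), g(1), … for moves {1, 5}:
k:     0  1  2  3  4  5  6  7  8  9 10
g(k):  0  1  0  1  0  1  0  1  0  1  0
The P-positions (g = 0) in 0..10 are 0, 2, 4, 6, 8, 10.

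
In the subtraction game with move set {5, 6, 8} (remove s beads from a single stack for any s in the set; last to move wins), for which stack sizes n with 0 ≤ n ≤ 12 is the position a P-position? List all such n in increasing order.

0, 1, 2, 3, 4

Grundy values for subtraction set {5, 6, 8}:
k:     0  1  2  3  4  5  6  7  8  9 10 11 12
g(k):  0  0  0  0  0  1  1  1  1  1  2  2  2
The P-positions (g = 0) in 0..12 are 0, 1, 2, 3, 4.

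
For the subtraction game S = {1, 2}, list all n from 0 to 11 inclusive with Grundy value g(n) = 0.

0, 3, 6, 9

Compute g(0), g(1), … for moves {1, 2}:
k:     0  1  2  3  4  5  6  7  8  9 10 11
g(k):  0  1  2  0  1  2  0  1  2  0  1  2
The P-positions (g = 0) in 0..11 are 0, 3, 6, 9.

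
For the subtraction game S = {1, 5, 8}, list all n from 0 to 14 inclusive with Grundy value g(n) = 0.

Compute g(0), g(1), … for moves {1, 5, 8}:
g(0) = mex{} = 0
g(1) = mex{0} = 1
g(2) = mex{1} = 0
g(3) = mex{0} = 1
g(4) = mex{1} = 0
g(5) = mex{0} = 1
g(6) = mex{1} = 0
g(7) = mex{0} = 1
g(8) = mex{0,1} = 2
g(9) = mex{0,1,2} = 3
g(10) = mex{0,1,3} = 2
g(11) = mex{0,1,2} = 3
g(12) = mex{0,1,3} = 2
g(13) = mex{1,2} = 0
g(14) = mex{0,3} = 1
The P-positions (g = 0) in 0..14 are 0, 2, 4, 6, 13.

0, 2, 4, 6, 13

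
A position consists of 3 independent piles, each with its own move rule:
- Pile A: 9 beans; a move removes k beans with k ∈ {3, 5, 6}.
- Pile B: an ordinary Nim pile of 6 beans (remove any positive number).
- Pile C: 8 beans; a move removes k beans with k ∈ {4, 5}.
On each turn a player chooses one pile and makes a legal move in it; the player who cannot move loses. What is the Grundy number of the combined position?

Build the Grundy sequence for pile A with g(k) = mex{g(k−s) : s ∈ {3, 5, 6}, s ≤ k}:
k:     0  1  2  3  4  5  6  7  8  9
g(k):  0  0  0  1  1  1  2  2  2  0
So g(9) = 0.
Pile B is a plain Nim pile of size 6, so its Grundy value is 6.
Grundy values for pile C (subtraction set {4, 5}):
k:     0  1  2  3  4  5  6  7  8
g(k):  0  0  0  0  1  1  1  1  2
So g(8) = 2.
By the Sprague-Grundy theorem, the Grundy value of a sum of independent games is the XOR of the component values.
Combined value = 0 ⊕ 6 ⊕ 2 = 4.

4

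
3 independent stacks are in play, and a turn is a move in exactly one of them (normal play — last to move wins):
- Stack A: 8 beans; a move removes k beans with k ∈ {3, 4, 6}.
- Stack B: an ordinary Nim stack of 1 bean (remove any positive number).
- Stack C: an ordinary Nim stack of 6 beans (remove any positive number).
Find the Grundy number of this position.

5

Grundy values for stack A (subtraction set {3, 4, 6}):
g(0) = mex{} = 0
g(1) = mex{} = 0
g(2) = mex{} = 0
g(3) = mex{0} = 1
g(4) = mex{0} = 1
g(5) = mex{0} = 1
g(6) = mex{0,1} = 2
g(7) = mex{0,1} = 2
g(8) = mex{0,1} = 2
So g(8) = 2.
Stack B is a plain Nim stack of size 1, so its Grundy value is 1.
Stack C is a plain Nim stack of size 6, so its Grundy value is 6.
By the Sprague-Grundy theorem, the Grundy value of a sum of independent games is the XOR of the component values.
Combined value = 2 ⊕ 1 ⊕ 6 = 5.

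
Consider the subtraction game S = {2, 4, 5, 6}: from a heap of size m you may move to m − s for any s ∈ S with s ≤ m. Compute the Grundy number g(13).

Grundy values for subtraction set {2, 4, 5, 6}:
k:     0  1  2  3  4  5  6  7  8  9 10 11 12 13
g(k):  0  0  1  1  2  2  3  3  0  0  1  1  2  2
So g(13) = 2.

2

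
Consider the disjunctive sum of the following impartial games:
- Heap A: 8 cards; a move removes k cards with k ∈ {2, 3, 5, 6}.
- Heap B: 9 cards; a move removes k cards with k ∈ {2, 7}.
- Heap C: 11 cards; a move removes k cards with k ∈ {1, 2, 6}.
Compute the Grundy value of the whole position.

1

Grundy values for heap A (subtraction set {2, 3, 5, 6}):
g(0) = mex{} = 0
g(1) = mex{} = 0
g(2) = mex{0} = 1
g(3) = mex{0} = 1
g(4) = mex{0,1} = 2
g(5) = mex{0,1} = 2
g(6) = mex{0,1,2} = 3
g(7) = mex{0,1,2} = 3
g(8) = mex{1,2,3} = 0
So g(8) = 0.
For heap B, compute g(0), g(1), … with moves {2, 7}:
k:     0  1  2  3  4  5  6  7  8  9
g(k):  0  0  1  1  0  0  1  1  2  0
So g(9) = 0.
Grundy values for heap C (subtraction set {1, 2, 6}):
g(0) = mex{} = 0
g(1) = mex{0} = 1
g(2) = mex{0,1} = 2
g(3) = mex{1,2} = 0
g(4) = mex{0,2} = 1
g(5) = mex{0,1} = 2
g(6) = mex{0,1,2} = 3
g(7) = mex{1,2,3} = 0
g(8) = mex{0,2,3} = 1
g(9) = mex{0,1} = 2
g(10) = mex{1,2} = 0
g(11) = mex{0,2} = 1
So g(11) = 1.
The value of a disjunctive sum is the nim-sum of the parts.
Combined value = 0 XOR 0 XOR 1 = 1.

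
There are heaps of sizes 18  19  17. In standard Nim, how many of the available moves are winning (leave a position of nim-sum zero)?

Write each in binary and XOR column by column:
  10010  (18)
  10011  (19)
  10001  (17)
  -----
  10000  (16)
The overall nim-sum is X = 16. A heap of size p has a winning move iff p XOR X < p (reduce it to p XOR X).
  18: 18 XOR 16 = 2 < 18 — winning move (to 2).
  19: 19 XOR 16 = 3 < 19 — winning move (to 3).
  17: 17 XOR 16 = 1 < 17 — winning move (to 1).
That gives 3 winning moves.

3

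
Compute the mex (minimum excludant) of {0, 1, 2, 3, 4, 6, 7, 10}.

The values 0, 1, 2, 3, 4 are all present; 5 is the first non-negative integer missing from the set.

5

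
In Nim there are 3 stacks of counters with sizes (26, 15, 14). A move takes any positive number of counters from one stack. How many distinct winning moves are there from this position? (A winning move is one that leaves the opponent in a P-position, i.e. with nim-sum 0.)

Write each in binary and XOR column by column:
  11010  (26)
  01111  (15)
  01110  (14)
  -----
  11011  (27)
The overall nim-sum is X = 27. A stack of size p has a winning move iff p XOR X < p (reduce it to p XOR X).
  26: 26 XOR 27 = 1 < 26 — winning move (to 1).
  15: 15 XOR 27 = 20 ≥ 15 — no move.
  14: 14 XOR 27 = 21 ≥ 14 — no move.
That gives 1 winning move.

1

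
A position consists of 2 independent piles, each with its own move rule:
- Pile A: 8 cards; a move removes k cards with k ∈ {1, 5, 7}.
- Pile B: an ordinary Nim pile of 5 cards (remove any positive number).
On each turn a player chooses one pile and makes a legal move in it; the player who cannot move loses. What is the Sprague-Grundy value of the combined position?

Grundy values for pile A (subtraction set {1, 5, 7}):
g(0) = mex{} = 0
g(1) = mex{0} = 1
g(2) = mex{1} = 0
g(3) = mex{0} = 1
g(4) = mex{1} = 0
g(5) = mex{0} = 1
g(6) = mex{1} = 0
g(7) = mex{0} = 1
g(8) = mex{1} = 0
So g(8) = 0.
Pile B is a plain Nim pile of size 5, so its Grundy value is 5.
By the Sprague-Grundy theorem, the Grundy value of a sum of independent games is the XOR of the component values.
Combined value = 0 ⊕ 5 = 5.

5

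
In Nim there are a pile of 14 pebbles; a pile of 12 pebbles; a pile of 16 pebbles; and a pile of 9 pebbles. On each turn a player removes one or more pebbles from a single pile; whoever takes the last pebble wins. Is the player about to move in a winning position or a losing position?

Winning position

Compute the nim-sum pairwise:
14 ⊕ 12 = 2
2 ⊕ 16 = 18
18 ⊕ 9 = 27
The nim-sum is 27 ≠ 0, so this is an N-position: the player to move can win.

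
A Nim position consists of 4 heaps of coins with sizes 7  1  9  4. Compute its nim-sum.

11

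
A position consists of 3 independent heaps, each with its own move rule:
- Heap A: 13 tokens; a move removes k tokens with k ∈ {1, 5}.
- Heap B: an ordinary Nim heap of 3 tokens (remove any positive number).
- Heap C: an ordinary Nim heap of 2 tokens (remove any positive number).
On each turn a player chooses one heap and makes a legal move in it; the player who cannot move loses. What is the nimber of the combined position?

For heap A, compute g(0), g(1), … with moves {1, 5}:
k:     0  1  2  3  4  5  6  7  8  9 10 11 12 13
g(k):  0  1  0  1  0  1  0  1  0  1  0  1  0  1
So g(13) = 1.
Heap B is a plain Nim heap of size 3, so its Grundy value is 3.
Heap C is a plain Nim heap of size 2, so its Grundy value is 2.
By the Sprague-Grundy theorem, the Grundy value of a sum of independent games is the XOR of the component values.
Combined value = 1 ⊕ 3 ⊕ 2 = 0.

0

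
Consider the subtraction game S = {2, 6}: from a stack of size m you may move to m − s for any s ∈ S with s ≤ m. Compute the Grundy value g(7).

Grundy values for subtraction set {2, 6}:
g(0) = mex{} = 0
g(1) = mex{} = 0
g(2) = mex{0} = 1
g(3) = mex{0} = 1
g(4) = mex{1} = 0
g(5) = mex{1} = 0
g(6) = mex{0} = 1
g(7) = mex{0} = 1
So g(7) = 1.

1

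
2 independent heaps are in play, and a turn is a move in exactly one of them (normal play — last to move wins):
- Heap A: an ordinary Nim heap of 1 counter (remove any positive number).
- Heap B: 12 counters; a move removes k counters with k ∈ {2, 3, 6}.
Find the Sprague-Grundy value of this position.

0

Heap A is a plain Nim heap of size 1, so its Grundy value is 1.
Grundy values for heap B (subtraction set {2, 3, 6}):
k:     0  1  2  3  4  5  6  7  8  9 10 11 12
g(k):  0  0  1  1  2  0  3  1  2  0  0  1  1
So g(12) = 1.
By the Sprague-Grundy theorem, the Grundy value of a sum of independent games is the XOR of the component values.
Combined value = 1 XOR 1 = 0.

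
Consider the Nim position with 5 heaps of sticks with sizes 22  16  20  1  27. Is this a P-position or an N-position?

Compute the nim-sum pairwise:
22 ^ 16 = 6
6 ^ 20 = 18
18 ^ 1 = 19
19 ^ 27 = 8
The nim-sum is 8 ≠ 0, so this is an N-position: the player to move can win.

N-position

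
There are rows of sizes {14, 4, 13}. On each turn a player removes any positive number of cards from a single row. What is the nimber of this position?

Nim-sum: 14 ⊕ 4 ⊕ 13 = 7.

7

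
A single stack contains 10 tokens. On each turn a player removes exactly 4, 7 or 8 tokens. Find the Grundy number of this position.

2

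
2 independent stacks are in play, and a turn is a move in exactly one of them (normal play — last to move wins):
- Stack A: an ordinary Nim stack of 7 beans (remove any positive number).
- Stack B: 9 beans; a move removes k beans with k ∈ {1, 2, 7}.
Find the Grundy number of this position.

7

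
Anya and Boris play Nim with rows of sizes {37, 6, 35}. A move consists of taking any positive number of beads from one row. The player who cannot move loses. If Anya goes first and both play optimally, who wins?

Boris wins

Bitwise XOR of the heap sizes:
  100101  (37)
  000110  (6)
  100011  (35)
  ------
  000000  (0)
The nim-sum is 0, so this is a P-position: the player to move is in a losing position under optimal play; Anya is about to move from it and so loses — Boris wins.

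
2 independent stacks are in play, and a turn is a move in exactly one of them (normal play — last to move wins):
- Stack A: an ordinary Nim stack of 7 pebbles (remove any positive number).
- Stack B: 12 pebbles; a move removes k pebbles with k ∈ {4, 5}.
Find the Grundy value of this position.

7

Stack A is a plain Nim stack of size 7, so its Grundy value is 7.
Grundy values for stack B (subtraction set {4, 5}):
k:     0  1  2  3  4  5  6  7  8  9 10 11 12
g(k):  0  0  0  0  1  1  1  1  2  0  0  0  0
So g(12) = 0.
By the Sprague-Grundy theorem, the Grundy value of a sum of independent games is the XOR of the component values.
Combined value = 7 XOR 0 = 7.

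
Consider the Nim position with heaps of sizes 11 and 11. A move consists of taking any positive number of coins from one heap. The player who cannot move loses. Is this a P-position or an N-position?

P-position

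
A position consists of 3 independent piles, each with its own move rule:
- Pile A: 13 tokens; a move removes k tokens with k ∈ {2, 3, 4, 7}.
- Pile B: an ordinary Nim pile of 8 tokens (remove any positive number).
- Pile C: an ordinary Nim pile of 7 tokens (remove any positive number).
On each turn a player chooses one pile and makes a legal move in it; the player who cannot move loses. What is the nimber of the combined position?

14

Grundy values for pile A (subtraction set {2, 3, 4, 7}):
g(0) = mex{} = 0
g(1) = mex{} = 0
g(2) = mex{0} = 1
g(3) = mex{0} = 1
g(4) = mex{0,1} = 2
g(5) = mex{0,1} = 2
g(6) = mex{1,2} = 0
g(7) = mex{0,1,2} = 3
g(8) = mex{0,2} = 1
g(9) = mex{0,1,2,3} = 4
g(10) = mex{0,1,3} = 2
g(11) = mex{1,2,3,4} = 0
g(12) = mex{1,2,4} = 0
g(13) = mex{0,2,4} = 1
So g(13) = 1.
Pile B is a plain Nim pile of size 8, so its Grundy value is 8.
Pile C is a plain Nim pile of size 7, so its Grundy value is 7.
By the Sprague-Grundy theorem, the Grundy value of a sum of independent games is the XOR of the component values.
Combined value = 1 XOR 8 XOR 7 = 14.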